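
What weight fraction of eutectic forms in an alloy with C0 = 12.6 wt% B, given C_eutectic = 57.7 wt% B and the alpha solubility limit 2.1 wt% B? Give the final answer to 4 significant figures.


f_primary = (C_e - C0) / (C_e - C_alpha_max)
f_primary = (57.7 - 12.6) / (57.7 - 2.1)
f_primary = 0.811151
f_eutectic = 1 - 0.811151 = 0.1888


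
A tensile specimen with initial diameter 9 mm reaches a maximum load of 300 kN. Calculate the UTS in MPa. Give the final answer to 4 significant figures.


A0 = pi*(d/2)^2 = pi*(9/2)^2 = 63.6173 mm^2
UTS = F_max / A0 = 300*1000 / 63.6173
UTS = 4716 MPa


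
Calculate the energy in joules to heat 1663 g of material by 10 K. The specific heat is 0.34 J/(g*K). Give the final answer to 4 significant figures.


Q = m * cp * dT
Q = 1663 * 0.34 * 10
Q = 5654 J


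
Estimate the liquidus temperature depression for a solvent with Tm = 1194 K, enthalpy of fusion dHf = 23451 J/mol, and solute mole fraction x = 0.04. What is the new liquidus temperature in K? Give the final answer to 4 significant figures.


dT = R*Tm^2*x / dHf
dT = 8.314 * 1194^2 * 0.04 / 23451
dT = 20.217 K
T_new = 1194 - 20.217 = 1174 K


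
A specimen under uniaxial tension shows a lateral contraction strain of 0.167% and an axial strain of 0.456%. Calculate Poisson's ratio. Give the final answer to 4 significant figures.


nu = -epsilon_lat / epsilon_axial
Lateral strain is contraction (negative), so using magnitudes:
nu = 0.167 / 0.456
nu = 0.3662


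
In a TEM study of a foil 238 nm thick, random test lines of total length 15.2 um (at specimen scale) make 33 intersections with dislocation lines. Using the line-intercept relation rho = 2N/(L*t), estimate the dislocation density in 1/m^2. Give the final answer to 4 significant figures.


rho = 2N / (L * t)
L = 15.2 um = 1.52e-05 m, t = 238 nm = 2.38e-07 m
rho = 2 * 33 / (1.52e-05 * 2.38e-07)
rho = 1.824e+13 1/m^2


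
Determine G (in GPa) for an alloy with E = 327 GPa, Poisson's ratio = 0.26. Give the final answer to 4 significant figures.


G = E / (2*(1+nu))
G = 327 / (2*(1+0.26))
G = 129.8 GPa


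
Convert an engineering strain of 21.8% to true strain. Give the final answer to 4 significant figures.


epsilon_true = ln(1 + epsilon_eng)
epsilon_true = ln(1 + 0.218)
epsilon_true = 0.1972


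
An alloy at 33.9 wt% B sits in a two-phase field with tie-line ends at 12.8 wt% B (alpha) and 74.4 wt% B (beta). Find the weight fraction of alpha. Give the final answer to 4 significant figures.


f_alpha = (C_beta - C0) / (C_beta - C_alpha)
f_alpha = (74.4 - 33.9) / (74.4 - 12.8)
f_alpha = 0.6575


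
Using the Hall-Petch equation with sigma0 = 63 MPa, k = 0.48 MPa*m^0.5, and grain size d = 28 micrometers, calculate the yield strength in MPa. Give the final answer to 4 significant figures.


sigma_y = sigma0 + k / sqrt(d)
d = 28 um = 2.8e-05 m
sigma_y = 63 + 0.48 / sqrt(2.8e-05)
sigma_y = 153.7 MPa


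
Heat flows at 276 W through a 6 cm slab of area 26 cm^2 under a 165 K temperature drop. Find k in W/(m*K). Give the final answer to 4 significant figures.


k = Q*L / (A*dT)
L = 0.06 m, A = 2.6e-03 m^2
k = 276 * 0.06 / (2.6e-03 * 165)
k = 38.6 W/(m*K)


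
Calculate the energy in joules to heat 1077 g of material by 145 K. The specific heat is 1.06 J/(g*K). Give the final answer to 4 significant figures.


Q = m * cp * dT
Q = 1077 * 1.06 * 145
Q = 165500 J


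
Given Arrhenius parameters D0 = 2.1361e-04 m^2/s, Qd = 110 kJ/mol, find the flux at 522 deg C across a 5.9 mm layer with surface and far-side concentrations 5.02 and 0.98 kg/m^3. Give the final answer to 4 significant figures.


Step 1: D = D0 * exp(-Qd/(R*T))
T = 522 + 273.15 = 795.15 K
D = 2.1361e-04 * exp(-110e3 / (8.314 * 795.15)) = 1.2685e-11 m^2/s
Step 2: J = D * (C1 - C2) / dx
J = 1.2685e-11 * (5.02 - 0.98) / 5.9e-03
J = 8.686e-09 kg/(m^2*s)


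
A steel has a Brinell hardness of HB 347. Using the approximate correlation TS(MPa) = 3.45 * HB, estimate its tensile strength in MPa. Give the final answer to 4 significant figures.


TS (MPa) = 3.45 * HB
TS = 3.45 * 347
TS = 1197 MPa


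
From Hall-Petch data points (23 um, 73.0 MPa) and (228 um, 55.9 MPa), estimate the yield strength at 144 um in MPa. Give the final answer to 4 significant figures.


sigma_y = sigma0 + k / sqrt(d)
1/sqrt(d1) = 1/sqrt(2.3e-05) = 208.514;  1/sqrt(d2) = 66.2266
k = (sigma1 - sigma2) / (1/sqrt(d1) - 1/sqrt(d2)) = (73.0 - 55.9) / (208.514 - 66.2266) = 0.120179 MPa*m^0.5
sigma0 = sigma1 - k/sqrt(d1) = 73.0 - 0.120179*208.514 = 47.941 MPa
sigma_y(d3) = 47.941 + 0.120179 / sqrt(1.44e-04) = 57.96 MPa


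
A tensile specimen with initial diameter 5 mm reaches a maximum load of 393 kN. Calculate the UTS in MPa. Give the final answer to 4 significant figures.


A0 = pi*(d/2)^2 = pi*(5/2)^2 = 19.635 mm^2
UTS = F_max / A0 = 393*1000 / 19.635
UTS = 20020 MPa


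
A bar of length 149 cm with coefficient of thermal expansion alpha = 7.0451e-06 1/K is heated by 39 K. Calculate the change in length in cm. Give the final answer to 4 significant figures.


dL = L0 * alpha * dT
dL = 149 * 7.0451e-06 * 39
dL = 0.04094 cm


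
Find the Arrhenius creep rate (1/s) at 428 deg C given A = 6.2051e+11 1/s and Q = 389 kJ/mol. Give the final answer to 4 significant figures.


rate = A * exp(-Q / (R*T))
T = 428 + 273.15 = 701.15 K
rate = 6.2051e+11 * exp(-389e3 / (8.314 * 701.15))
rate = 6.483e-18 1/s


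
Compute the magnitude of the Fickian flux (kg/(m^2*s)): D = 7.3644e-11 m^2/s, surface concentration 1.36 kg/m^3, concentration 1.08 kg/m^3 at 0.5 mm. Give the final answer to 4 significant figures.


J = -D * (dC/dx) = D * (C1 - C2) / dx
J = 7.3644e-11 * (1.36 - 1.08) / 5e-04
J = 4.124e-08 kg/(m^2*s)


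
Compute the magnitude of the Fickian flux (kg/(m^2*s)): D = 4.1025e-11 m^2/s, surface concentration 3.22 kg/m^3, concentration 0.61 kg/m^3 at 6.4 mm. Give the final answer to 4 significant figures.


J = -D * (dC/dx) = D * (C1 - C2) / dx
J = 4.1025e-11 * (3.22 - 0.61) / 6.4e-03
J = 1.673e-08 kg/(m^2*s)


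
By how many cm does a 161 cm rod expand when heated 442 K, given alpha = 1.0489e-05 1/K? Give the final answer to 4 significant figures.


dL = L0 * alpha * dT
dL = 161 * 1.0489e-05 * 442
dL = 0.7464 cm


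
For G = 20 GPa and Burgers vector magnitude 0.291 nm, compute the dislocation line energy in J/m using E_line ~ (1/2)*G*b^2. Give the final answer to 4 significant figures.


E = G*b^2/2
b = 0.291 nm = 2.91e-10 m
G = 20 GPa = 2e+10 Pa
E = 0.5 * 2e+10 * (2.91e-10)^2
E = 8.468e-10 J/m


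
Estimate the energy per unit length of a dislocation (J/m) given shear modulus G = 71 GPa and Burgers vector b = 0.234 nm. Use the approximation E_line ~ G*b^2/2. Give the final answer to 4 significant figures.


E = G*b^2/2
b = 0.234 nm = 2.34e-10 m
G = 71 GPa = 7.1e+10 Pa
E = 0.5 * 7.1e+10 * (2.34e-10)^2
E = 1.944e-09 J/m


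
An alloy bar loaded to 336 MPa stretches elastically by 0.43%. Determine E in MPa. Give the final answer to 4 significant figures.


E = sigma / epsilon
epsilon = 0.43% = 4.3e-03
E = 336 / 4.3e-03
E = 78140 MPa


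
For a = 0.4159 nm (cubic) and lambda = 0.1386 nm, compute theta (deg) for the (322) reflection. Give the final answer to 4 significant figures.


d = a / sqrt(h^2+k^2+l^2)
d = 0.4159 / sqrt(17) = 0.100871 nm
lambda = 2*d*sin(theta)  =>  sin(theta) = lambda / (2*d)
sin(theta) = 0.1386 / (2 * 0.100871) = 0.687019
theta = 43.39 deg


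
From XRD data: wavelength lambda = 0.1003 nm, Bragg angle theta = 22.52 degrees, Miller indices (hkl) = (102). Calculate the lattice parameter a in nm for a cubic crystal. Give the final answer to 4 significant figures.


d = lambda / (2*sin(theta))
d = 0.1003 / (2*sin(22.52 deg))
d = 0.130938 nm
a = d * sqrt(h^2+k^2+l^2) = 0.130938 * sqrt(5)
a = 0.2928 nm


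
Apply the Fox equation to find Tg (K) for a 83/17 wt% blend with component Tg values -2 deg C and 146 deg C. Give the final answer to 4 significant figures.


1/Tg = w1/Tg1 + w2/Tg2 (in Kelvin)
Tg1 = 271.15 K, Tg2 = 419.15 K
1/Tg = 0.83/271.15 + 0.17/419.15
Tg = 288.5 K


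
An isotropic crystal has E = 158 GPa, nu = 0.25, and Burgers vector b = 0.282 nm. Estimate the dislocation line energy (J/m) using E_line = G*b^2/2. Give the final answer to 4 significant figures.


Step 1: G = E / (2*(1+nu))
G = 158 / (2*(1+0.25)) = 63.2 GPa = 6.32e+10 Pa
Step 2: E_line = G*b^2/2
b = 0.282 nm = 2.82e-10 m
E_line = 0.5 * 6.32e+10 * (2.82e-10)^2 = 2.513e-09 J/m


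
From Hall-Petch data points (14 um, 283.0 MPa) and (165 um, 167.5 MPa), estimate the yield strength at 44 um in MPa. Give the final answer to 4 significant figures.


sigma_y = sigma0 + k / sqrt(d)
1/sqrt(d1) = 1/sqrt(1.4e-05) = 267.261;  1/sqrt(d2) = 77.8499
k = (sigma1 - sigma2) / (1/sqrt(d1) - 1/sqrt(d2)) = (283.0 - 167.5) / (267.261 - 77.8499) = 0.609784 MPa*m^0.5
sigma0 = sigma1 - k/sqrt(d1) = 283.0 - 0.609784*267.261 = 120.028 MPa
sigma_y(d3) = 120.028 + 0.609784 / sqrt(4.4e-05) = 212 MPa


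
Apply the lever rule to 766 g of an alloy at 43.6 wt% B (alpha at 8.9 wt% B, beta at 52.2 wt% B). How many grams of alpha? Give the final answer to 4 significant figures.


f_alpha = (C_beta - C0) / (C_beta - C_alpha)
f_alpha = (52.2 - 43.6) / (52.2 - 8.9) = 0.198614
m_alpha = f_alpha * m_total = 0.198614 * 766 = 152.1 g


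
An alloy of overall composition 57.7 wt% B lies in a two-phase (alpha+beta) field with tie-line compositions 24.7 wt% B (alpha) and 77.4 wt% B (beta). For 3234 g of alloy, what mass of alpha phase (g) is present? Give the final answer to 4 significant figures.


f_alpha = (C_beta - C0) / (C_beta - C_alpha)
f_alpha = (77.4 - 57.7) / (77.4 - 24.7) = 0.373814
m_alpha = f_alpha * m_total = 0.373814 * 3234 = 1209 g


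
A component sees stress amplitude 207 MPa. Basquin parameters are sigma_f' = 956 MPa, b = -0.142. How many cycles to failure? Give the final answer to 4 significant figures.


sigma_a = sigma_f' * (2*Nf)^b
2*Nf = (sigma_a / sigma_f')^(1/b)
2*Nf = (207 / 956)^(1/-0.142)
2*Nf = 47806.8
Nf = 23900 cycles


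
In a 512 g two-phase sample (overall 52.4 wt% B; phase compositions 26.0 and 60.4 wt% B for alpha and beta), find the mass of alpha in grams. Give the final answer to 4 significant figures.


f_alpha = (C_beta - C0) / (C_beta - C_alpha)
f_alpha = (60.4 - 52.4) / (60.4 - 26.0) = 0.232558
m_alpha = f_alpha * m_total = 0.232558 * 512 = 119.1 g


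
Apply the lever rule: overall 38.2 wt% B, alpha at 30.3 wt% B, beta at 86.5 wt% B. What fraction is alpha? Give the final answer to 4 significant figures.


f_alpha = (C_beta - C0) / (C_beta - C_alpha)
f_alpha = (86.5 - 38.2) / (86.5 - 30.3)
f_alpha = 0.8594


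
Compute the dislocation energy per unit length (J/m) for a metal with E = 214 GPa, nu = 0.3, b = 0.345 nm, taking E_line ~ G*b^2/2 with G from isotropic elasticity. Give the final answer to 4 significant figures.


Step 1: G = E / (2*(1+nu))
G = 214 / (2*(1+0.3)) = 82.3077 GPa = 8.23077e+10 Pa
Step 2: E_line = G*b^2/2
b = 0.345 nm = 3.45e-10 m
E_line = 0.5 * 8.23077e+10 * (3.45e-10)^2 = 4.898e-09 J/m


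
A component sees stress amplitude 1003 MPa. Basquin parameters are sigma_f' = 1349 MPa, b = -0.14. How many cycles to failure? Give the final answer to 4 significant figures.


sigma_a = sigma_f' * (2*Nf)^b
2*Nf = (sigma_a / sigma_f')^(1/b)
2*Nf = (1003 / 1349)^(1/-0.14)
2*Nf = 8.30547
Nf = 4.153 cycles


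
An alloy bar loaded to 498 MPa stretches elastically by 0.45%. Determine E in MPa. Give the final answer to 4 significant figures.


E = sigma / epsilon
epsilon = 0.45% = 4.5e-03
E = 498 / 4.5e-03
E = 110700 MPa


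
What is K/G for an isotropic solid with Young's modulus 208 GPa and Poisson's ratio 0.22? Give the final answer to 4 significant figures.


G = E / (2*(1+nu))
G = 208 / (2*(1+0.22)) = 85.2459 GPa
K = E / (3*(1-2*nu))
K = 208 / (3*(1-2*0.22)) = 123.81 GPa
K/G = 123.81 / 85.2459 = 1.452


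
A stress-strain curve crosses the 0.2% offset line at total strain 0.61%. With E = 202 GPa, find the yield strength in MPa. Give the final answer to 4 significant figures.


Offset strain = 0.002
Elastic strain at yield = total_strain - offset = 6.1e-03 - 0.002 = 4.1e-03
sigma_y = E * elastic_strain = 202000 * 4.1e-03
sigma_y = 828.2 MPa


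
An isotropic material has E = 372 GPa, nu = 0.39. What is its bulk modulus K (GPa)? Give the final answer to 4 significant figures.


K = E / (3*(1-2*nu))
K = 372 / (3*(1-2*0.39))
K = 563.6 GPa


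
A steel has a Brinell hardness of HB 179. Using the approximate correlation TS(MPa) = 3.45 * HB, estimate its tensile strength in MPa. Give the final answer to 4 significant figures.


TS (MPa) = 3.45 * HB
TS = 3.45 * 179
TS = 617.6 MPa


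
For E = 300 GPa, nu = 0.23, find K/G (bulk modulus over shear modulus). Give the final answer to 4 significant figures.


G = E / (2*(1+nu))
G = 300 / (2*(1+0.23)) = 121.951 GPa
K = E / (3*(1-2*nu))
K = 300 / (3*(1-2*0.23)) = 185.185 GPa
K/G = 185.185 / 121.951 = 1.519


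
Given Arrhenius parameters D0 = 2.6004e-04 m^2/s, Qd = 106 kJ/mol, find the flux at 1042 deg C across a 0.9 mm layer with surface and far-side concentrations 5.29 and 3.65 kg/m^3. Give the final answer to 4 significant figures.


Step 1: D = D0 * exp(-Qd/(R*T))
T = 1042 + 273.15 = 1315.15 K
D = 2.6004e-04 * exp(-106e3 / (8.314 * 1315.15)) = 1.60258e-08 m^2/s
Step 2: J = D * (C1 - C2) / dx
J = 1.60258e-08 * (5.29 - 3.65) / 9e-04
J = 2.92e-05 kg/(m^2*s)


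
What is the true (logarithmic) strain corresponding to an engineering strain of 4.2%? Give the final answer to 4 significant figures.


epsilon_true = ln(1 + epsilon_eng)
epsilon_true = ln(1 + 0.042)
epsilon_true = 0.04114


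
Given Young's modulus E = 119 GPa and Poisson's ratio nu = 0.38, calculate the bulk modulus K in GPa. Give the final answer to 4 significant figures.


K = E / (3*(1-2*nu))
K = 119 / (3*(1-2*0.38))
K = 165.3 GPa


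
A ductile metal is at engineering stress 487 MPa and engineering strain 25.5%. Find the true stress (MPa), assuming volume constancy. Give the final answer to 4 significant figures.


sigma_true = sigma_eng * (1 + epsilon_eng)
sigma_true = 487 * (1 + 0.255)
sigma_true = 611.2 MPa


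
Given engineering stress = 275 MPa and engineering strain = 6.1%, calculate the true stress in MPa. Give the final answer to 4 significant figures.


sigma_true = sigma_eng * (1 + epsilon_eng)
sigma_true = 275 * (1 + 0.061)
sigma_true = 291.8 MPa


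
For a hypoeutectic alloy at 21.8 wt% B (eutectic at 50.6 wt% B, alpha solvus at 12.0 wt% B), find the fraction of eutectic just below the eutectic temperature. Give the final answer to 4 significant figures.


f_primary = (C_e - C0) / (C_e - C_alpha_max)
f_primary = (50.6 - 21.8) / (50.6 - 12.0)
f_primary = 0.746114
f_eutectic = 1 - 0.746114 = 0.2539


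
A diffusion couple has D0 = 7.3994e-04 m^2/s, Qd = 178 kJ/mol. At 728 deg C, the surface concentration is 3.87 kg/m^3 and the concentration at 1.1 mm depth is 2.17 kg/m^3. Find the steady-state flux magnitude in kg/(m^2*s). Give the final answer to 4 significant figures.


Step 1: D = D0 * exp(-Qd/(R*T))
T = 728 + 273.15 = 1001.15 K
D = 7.3994e-04 * exp(-178e3 / (8.314 * 1001.15)) = 3.81747e-13 m^2/s
Step 2: J = D * (C1 - C2) / dx
J = 3.81747e-13 * (3.87 - 2.17) / 1.1e-03
J = 5.9e-10 kg/(m^2*s)


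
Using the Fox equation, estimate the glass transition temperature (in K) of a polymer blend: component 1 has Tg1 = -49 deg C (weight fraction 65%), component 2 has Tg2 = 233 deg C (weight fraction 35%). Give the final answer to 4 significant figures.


1/Tg = w1/Tg1 + w2/Tg2 (in Kelvin)
Tg1 = 224.15 K, Tg2 = 506.15 K
1/Tg = 0.65/224.15 + 0.35/506.15
Tg = 278.4 K


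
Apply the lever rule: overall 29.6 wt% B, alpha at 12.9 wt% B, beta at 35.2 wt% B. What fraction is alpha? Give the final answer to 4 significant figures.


f_alpha = (C_beta - C0) / (C_beta - C_alpha)
f_alpha = (35.2 - 29.6) / (35.2 - 12.9)
f_alpha = 0.2511


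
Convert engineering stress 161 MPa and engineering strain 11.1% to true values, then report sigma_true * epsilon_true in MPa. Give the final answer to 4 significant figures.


sigma_true = sigma_eng * (1 + epsilon_eng)
sigma_true = 161 * (1 + 0.111) = 178.871 MPa
epsilon_true = ln(1 + epsilon_eng)
epsilon_true = ln(1 + 0.111) = 0.105261
sigma_true * epsilon_true = 178.871 * 0.105261 = 18.83 MPa


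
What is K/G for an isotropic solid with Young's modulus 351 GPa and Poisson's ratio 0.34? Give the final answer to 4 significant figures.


G = E / (2*(1+nu))
G = 351 / (2*(1+0.34)) = 130.97 GPa
K = E / (3*(1-2*nu))
K = 351 / (3*(1-2*0.34)) = 365.625 GPa
K/G = 365.625 / 130.97 = 2.792


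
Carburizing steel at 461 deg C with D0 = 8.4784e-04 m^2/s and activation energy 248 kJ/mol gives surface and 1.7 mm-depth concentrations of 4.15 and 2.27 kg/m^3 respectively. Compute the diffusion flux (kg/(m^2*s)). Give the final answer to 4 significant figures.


Step 1: D = D0 * exp(-Qd/(R*T))
T = 461 + 273.15 = 734.15 K
D = 8.4784e-04 * exp(-248e3 / (8.314 * 734.15)) = 1.91656e-21 m^2/s
Step 2: J = D * (C1 - C2) / dx
J = 1.91656e-21 * (4.15 - 2.27) / 1.7e-03
J = 2.119e-18 kg/(m^2*s)


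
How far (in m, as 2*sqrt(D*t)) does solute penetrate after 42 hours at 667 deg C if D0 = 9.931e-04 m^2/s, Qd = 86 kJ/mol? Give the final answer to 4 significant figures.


Step 1: D = D0 * exp(-Qd/(R*T))
T = 940.15 K
D = 9.931e-04 * exp(-86e3 / (8.314 * 940.15)) = 1.65451e-08 m^2/s
Step 2: L = 2*sqrt(D*t)
t = 42 h = 151200 s
L = 2*sqrt(1.65451e-08 * 151200) = 0.1 m


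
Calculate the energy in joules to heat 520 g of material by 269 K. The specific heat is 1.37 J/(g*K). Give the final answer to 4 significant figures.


Q = m * cp * dT
Q = 520 * 1.37 * 269
Q = 191600 J


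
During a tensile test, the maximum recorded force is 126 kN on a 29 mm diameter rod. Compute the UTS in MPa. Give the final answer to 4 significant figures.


A0 = pi*(d/2)^2 = pi*(29/2)^2 = 660.52 mm^2
UTS = F_max / A0 = 126*1000 / 660.52
UTS = 190.8 MPa


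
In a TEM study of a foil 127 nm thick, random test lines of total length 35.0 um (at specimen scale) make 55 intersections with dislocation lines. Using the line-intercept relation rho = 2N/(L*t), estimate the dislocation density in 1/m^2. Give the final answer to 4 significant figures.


rho = 2N / (L * t)
L = 35.0 um = 3.5e-05 m, t = 127 nm = 1.27e-07 m
rho = 2 * 55 / (3.5e-05 * 1.27e-07)
rho = 2.475e+13 1/m^2


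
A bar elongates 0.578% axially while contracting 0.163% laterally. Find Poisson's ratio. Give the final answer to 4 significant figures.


nu = -epsilon_lat / epsilon_axial
Lateral strain is contraction (negative), so using magnitudes:
nu = 0.163 / 0.578
nu = 0.282


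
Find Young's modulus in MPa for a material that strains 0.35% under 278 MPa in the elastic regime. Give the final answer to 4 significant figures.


E = sigma / epsilon
epsilon = 0.35% = 3.5e-03
E = 278 / 3.5e-03
E = 79430 MPa


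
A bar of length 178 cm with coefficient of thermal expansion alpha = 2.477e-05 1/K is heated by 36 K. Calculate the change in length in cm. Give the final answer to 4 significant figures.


dL = L0 * alpha * dT
dL = 178 * 2.477e-05 * 36
dL = 0.1587 cm


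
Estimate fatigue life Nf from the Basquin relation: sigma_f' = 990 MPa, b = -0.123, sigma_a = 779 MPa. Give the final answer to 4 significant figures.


sigma_a = sigma_f' * (2*Nf)^b
2*Nf = (sigma_a / sigma_f')^(1/b)
2*Nf = (779 / 990)^(1/-0.123)
2*Nf = 7.01977
Nf = 3.51 cycles


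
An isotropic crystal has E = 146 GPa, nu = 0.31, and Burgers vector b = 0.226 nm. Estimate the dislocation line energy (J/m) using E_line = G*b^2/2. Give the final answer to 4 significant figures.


Step 1: G = E / (2*(1+nu))
G = 146 / (2*(1+0.31)) = 55.7252 GPa = 5.57252e+10 Pa
Step 2: E_line = G*b^2/2
b = 0.226 nm = 2.26e-10 m
E_line = 0.5 * 5.57252e+10 * (2.26e-10)^2 = 1.423e-09 J/m


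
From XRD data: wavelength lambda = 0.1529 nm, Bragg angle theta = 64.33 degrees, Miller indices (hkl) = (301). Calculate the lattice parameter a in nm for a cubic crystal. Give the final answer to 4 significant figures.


d = lambda / (2*sin(theta))
d = 0.1529 / (2*sin(64.33 deg))
d = 0.0848216 nm
a = d * sqrt(h^2+k^2+l^2) = 0.0848216 * sqrt(10)
a = 0.2682 nm


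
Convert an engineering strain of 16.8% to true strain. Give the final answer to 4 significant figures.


epsilon_true = ln(1 + epsilon_eng)
epsilon_true = ln(1 + 0.168)
epsilon_true = 0.1553


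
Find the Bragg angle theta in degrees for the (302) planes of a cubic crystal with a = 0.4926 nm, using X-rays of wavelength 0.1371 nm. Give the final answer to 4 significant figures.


d = a / sqrt(h^2+k^2+l^2)
d = 0.4926 / sqrt(13) = 0.136623 nm
lambda = 2*d*sin(theta)  =>  sin(theta) = lambda / (2*d)
sin(theta) = 0.1371 / (2 * 0.136623) = 0.501747
theta = 30.12 deg


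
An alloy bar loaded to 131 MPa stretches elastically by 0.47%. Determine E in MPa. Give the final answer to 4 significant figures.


E = sigma / epsilon
epsilon = 0.47% = 4.7e-03
E = 131 / 4.7e-03
E = 27870 MPa


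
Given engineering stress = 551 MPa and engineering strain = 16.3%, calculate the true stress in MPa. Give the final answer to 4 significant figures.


sigma_true = sigma_eng * (1 + epsilon_eng)
sigma_true = 551 * (1 + 0.163)
sigma_true = 640.8 MPa


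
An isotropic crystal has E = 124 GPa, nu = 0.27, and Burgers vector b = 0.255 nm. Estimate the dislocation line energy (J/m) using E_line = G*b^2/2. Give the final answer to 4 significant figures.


Step 1: G = E / (2*(1+nu))
G = 124 / (2*(1+0.27)) = 48.8189 GPa = 4.88189e+10 Pa
Step 2: E_line = G*b^2/2
b = 0.255 nm = 2.55e-10 m
E_line = 0.5 * 4.88189e+10 * (2.55e-10)^2 = 1.587e-09 J/m


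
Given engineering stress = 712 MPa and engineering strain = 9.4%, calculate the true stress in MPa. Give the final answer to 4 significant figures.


sigma_true = sigma_eng * (1 + epsilon_eng)
sigma_true = 712 * (1 + 0.094)
sigma_true = 778.9 MPa


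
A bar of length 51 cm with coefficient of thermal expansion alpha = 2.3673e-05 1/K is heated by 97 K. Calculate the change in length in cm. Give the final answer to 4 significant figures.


dL = L0 * alpha * dT
dL = 51 * 2.3673e-05 * 97
dL = 0.1171 cm


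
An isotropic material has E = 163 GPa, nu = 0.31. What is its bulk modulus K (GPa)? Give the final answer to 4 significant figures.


K = E / (3*(1-2*nu))
K = 163 / (3*(1-2*0.31))
K = 143 GPa


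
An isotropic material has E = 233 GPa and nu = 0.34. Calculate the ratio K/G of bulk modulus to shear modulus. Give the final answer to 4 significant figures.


G = E / (2*(1+nu))
G = 233 / (2*(1+0.34)) = 86.9403 GPa
K = E / (3*(1-2*nu))
K = 233 / (3*(1-2*0.34)) = 242.708 GPa
K/G = 242.708 / 86.9403 = 2.792


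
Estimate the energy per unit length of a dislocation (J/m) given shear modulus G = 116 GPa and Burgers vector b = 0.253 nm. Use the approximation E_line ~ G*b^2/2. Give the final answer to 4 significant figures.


E = G*b^2/2
b = 0.253 nm = 2.53e-10 m
G = 116 GPa = 1.16e+11 Pa
E = 0.5 * 1.16e+11 * (2.53e-10)^2
E = 3.713e-09 J/m


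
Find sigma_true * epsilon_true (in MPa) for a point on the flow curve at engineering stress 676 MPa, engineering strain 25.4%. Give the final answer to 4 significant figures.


sigma_true = sigma_eng * (1 + epsilon_eng)
sigma_true = 676 * (1 + 0.254) = 847.704 MPa
epsilon_true = ln(1 + epsilon_eng)
epsilon_true = ln(1 + 0.254) = 0.226338
sigma_true * epsilon_true = 847.704 * 0.226338 = 191.9 MPa


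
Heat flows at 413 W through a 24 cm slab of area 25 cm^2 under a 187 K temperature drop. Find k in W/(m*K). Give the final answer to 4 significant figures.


k = Q*L / (A*dT)
L = 0.24 m, A = 2.5e-03 m^2
k = 413 * 0.24 / (2.5e-03 * 187)
k = 212 W/(m*K)


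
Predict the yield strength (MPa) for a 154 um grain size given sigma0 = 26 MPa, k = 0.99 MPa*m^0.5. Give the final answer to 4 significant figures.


sigma_y = sigma0 + k / sqrt(d)
d = 154 um = 1.54e-04 m
sigma_y = 26 + 0.99 / sqrt(1.54e-04)
sigma_y = 105.8 MPa


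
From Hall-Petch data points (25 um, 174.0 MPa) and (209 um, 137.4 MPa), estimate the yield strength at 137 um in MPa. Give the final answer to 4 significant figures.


sigma_y = sigma0 + k / sqrt(d)
1/sqrt(d1) = 1/sqrt(2.5e-05) = 200;  1/sqrt(d2) = 69.1714
k = (sigma1 - sigma2) / (1/sqrt(d1) - 1/sqrt(d2)) = (174.0 - 137.4) / (200 - 69.1714) = 0.279755 MPa*m^0.5
sigma0 = sigma1 - k/sqrt(d1) = 174.0 - 0.279755*200 = 118.049 MPa
sigma_y(d3) = 118.049 + 0.279755 / sqrt(1.37e-04) = 142 MPa


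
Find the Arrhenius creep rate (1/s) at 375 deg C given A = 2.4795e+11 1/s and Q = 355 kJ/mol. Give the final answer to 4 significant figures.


rate = A * exp(-Q / (R*T))
T = 375 + 273.15 = 648.15 K
rate = 2.4795e+11 * exp(-355e3 / (8.314 * 648.15))
rate = 6.078e-18 1/s


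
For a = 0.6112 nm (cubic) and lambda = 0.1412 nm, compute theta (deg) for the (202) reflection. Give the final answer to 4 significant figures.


d = a / sqrt(h^2+k^2+l^2)
d = 0.6112 / sqrt(8) = 0.216092 nm
lambda = 2*d*sin(theta)  =>  sin(theta) = lambda / (2*d)
sin(theta) = 0.1412 / (2 * 0.216092) = 0.326713
theta = 19.07 deg


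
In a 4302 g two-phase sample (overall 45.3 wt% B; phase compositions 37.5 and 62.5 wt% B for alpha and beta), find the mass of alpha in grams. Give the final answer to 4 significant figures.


f_alpha = (C_beta - C0) / (C_beta - C_alpha)
f_alpha = (62.5 - 45.3) / (62.5 - 37.5) = 0.688
m_alpha = f_alpha * m_total = 0.688 * 4302 = 2960 g


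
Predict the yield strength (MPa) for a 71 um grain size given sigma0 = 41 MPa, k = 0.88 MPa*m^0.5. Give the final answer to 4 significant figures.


sigma_y = sigma0 + k / sqrt(d)
d = 71 um = 7.1e-05 m
sigma_y = 41 + 0.88 / sqrt(7.1e-05)
sigma_y = 145.4 MPa


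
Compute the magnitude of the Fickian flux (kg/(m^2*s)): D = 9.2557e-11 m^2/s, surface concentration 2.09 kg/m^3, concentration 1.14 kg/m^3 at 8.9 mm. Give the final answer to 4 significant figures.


J = -D * (dC/dx) = D * (C1 - C2) / dx
J = 9.2557e-11 * (2.09 - 1.14) / 8.9e-03
J = 9.88e-09 kg/(m^2*s)


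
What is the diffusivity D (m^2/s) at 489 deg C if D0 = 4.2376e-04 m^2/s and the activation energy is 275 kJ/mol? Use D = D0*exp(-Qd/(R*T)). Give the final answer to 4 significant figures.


D = D0 * exp(-Qd / (R*T))
T = 762.15 K
D = 4.2376e-04 * exp(-275e3 / (8.314 * 762.15))
D = 6.013e-23 m^2/s


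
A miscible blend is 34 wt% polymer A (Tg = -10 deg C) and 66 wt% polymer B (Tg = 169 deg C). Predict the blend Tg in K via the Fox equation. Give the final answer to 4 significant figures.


1/Tg = w1/Tg1 + w2/Tg2 (in Kelvin)
Tg1 = 263.15 K, Tg2 = 442.15 K
1/Tg = 0.34/263.15 + 0.66/442.15
Tg = 359.1 K


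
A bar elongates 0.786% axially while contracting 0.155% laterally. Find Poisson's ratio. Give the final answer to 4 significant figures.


nu = -epsilon_lat / epsilon_axial
Lateral strain is contraction (negative), so using magnitudes:
nu = 0.155 / 0.786
nu = 0.1972


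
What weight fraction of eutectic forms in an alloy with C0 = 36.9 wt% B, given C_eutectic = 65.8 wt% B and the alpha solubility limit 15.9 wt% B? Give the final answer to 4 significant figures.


f_primary = (C_e - C0) / (C_e - C_alpha_max)
f_primary = (65.8 - 36.9) / (65.8 - 15.9)
f_primary = 0.579158
f_eutectic = 1 - 0.579158 = 0.4208


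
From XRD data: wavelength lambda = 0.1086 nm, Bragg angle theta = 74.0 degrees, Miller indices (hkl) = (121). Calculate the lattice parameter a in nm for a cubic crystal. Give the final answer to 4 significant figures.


d = lambda / (2*sin(theta))
d = 0.1086 / (2*sin(74.0 deg))
d = 0.0564883 nm
a = d * sqrt(h^2+k^2+l^2) = 0.0564883 * sqrt(6)
a = 0.1384 nm


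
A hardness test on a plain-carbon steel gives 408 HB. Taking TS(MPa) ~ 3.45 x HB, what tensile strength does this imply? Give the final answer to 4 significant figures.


TS (MPa) = 3.45 * HB
TS = 3.45 * 408
TS = 1408 MPa


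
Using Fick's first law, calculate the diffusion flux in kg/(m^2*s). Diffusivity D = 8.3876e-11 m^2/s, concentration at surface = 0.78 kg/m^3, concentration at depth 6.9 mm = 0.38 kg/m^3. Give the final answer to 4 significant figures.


J = -D * (dC/dx) = D * (C1 - C2) / dx
J = 8.3876e-11 * (0.78 - 0.38) / 6.9e-03
J = 4.862e-09 kg/(m^2*s)


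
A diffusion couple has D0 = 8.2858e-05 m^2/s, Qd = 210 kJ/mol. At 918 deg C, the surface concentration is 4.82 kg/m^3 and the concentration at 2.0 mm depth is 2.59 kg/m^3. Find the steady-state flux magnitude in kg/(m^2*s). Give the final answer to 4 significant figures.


Step 1: D = D0 * exp(-Qd/(R*T))
T = 918 + 273.15 = 1191.15 K
D = 8.2858e-05 * exp(-210e3 / (8.314 * 1191.15)) = 5.1171e-14 m^2/s
Step 2: J = D * (C1 - C2) / dx
J = 5.1171e-14 * (4.82 - 2.59) / 2e-03
J = 5.706e-11 kg/(m^2*s)


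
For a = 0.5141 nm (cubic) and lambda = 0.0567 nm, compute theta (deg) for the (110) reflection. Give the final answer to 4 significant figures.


d = a / sqrt(h^2+k^2+l^2)
d = 0.5141 / sqrt(2) = 0.363524 nm
lambda = 2*d*sin(theta)  =>  sin(theta) = lambda / (2*d)
sin(theta) = 0.0567 / (2 * 0.363524) = 0.0779867
theta = 4.473 deg


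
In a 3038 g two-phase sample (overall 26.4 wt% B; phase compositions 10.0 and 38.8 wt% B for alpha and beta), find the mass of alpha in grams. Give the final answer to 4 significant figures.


f_alpha = (C_beta - C0) / (C_beta - C_alpha)
f_alpha = (38.8 - 26.4) / (38.8 - 10.0) = 0.430556
m_alpha = f_alpha * m_total = 0.430556 * 3038 = 1308 g


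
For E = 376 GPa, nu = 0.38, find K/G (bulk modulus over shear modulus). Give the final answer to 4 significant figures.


G = E / (2*(1+nu))
G = 376 / (2*(1+0.38)) = 136.232 GPa
K = E / (3*(1-2*nu))
K = 376 / (3*(1-2*0.38)) = 522.222 GPa
K/G = 522.222 / 136.232 = 3.833


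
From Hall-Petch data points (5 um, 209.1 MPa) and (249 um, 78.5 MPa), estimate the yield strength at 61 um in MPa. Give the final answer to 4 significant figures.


sigma_y = sigma0 + k / sqrt(d)
1/sqrt(d1) = 1/sqrt(5e-06) = 447.214;  1/sqrt(d2) = 63.3724
k = (sigma1 - sigma2) / (1/sqrt(d1) - 1/sqrt(d2)) = (209.1 - 78.5) / (447.214 - 63.3724) = 0.340245 MPa*m^0.5
sigma0 = sigma1 - k/sqrt(d1) = 209.1 - 0.340245*447.214 = 56.9379 MPa
sigma_y(d3) = 56.9379 + 0.340245 / sqrt(6.1e-05) = 100.5 MPa


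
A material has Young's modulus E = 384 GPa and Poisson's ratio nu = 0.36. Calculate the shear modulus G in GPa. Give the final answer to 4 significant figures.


G = E / (2*(1+nu))
G = 384 / (2*(1+0.36))
G = 141.2 GPa


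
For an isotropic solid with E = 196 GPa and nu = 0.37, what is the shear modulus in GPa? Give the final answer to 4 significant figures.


G = E / (2*(1+nu))
G = 196 / (2*(1+0.37))
G = 71.53 GPa


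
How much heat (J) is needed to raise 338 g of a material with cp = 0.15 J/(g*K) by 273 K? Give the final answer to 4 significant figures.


Q = m * cp * dT
Q = 338 * 0.15 * 273
Q = 13840 J


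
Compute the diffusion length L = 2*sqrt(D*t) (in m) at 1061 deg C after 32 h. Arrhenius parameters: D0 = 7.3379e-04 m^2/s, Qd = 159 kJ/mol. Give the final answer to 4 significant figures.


Step 1: D = D0 * exp(-Qd/(R*T))
T = 1334.15 K
D = 7.3379e-04 * exp(-159e3 / (8.314 * 1334.15)) = 4.36696e-10 m^2/s
Step 2: L = 2*sqrt(D*t)
t = 32 h = 115200 s
L = 2*sqrt(4.36696e-10 * 115200) = 0.01419 m


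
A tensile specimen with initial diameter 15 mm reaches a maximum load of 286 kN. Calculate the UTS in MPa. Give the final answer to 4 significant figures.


A0 = pi*(d/2)^2 = pi*(15/2)^2 = 176.715 mm^2
UTS = F_max / A0 = 286*1000 / 176.715
UTS = 1618 MPa


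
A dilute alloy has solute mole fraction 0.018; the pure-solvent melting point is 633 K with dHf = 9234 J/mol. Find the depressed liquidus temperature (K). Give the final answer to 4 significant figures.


dT = R*Tm^2*x / dHf
dT = 8.314 * 633^2 * 0.018 / 9234
dT = 6.49382 K
T_new = 633 - 6.49382 = 626.5 K


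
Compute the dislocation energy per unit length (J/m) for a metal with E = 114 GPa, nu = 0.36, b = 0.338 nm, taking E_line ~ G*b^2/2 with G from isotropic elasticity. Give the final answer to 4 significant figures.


Step 1: G = E / (2*(1+nu))
G = 114 / (2*(1+0.36)) = 41.9118 GPa = 4.19118e+10 Pa
Step 2: E_line = G*b^2/2
b = 0.338 nm = 3.38e-10 m
E_line = 0.5 * 4.19118e+10 * (3.38e-10)^2 = 2.394e-09 J/m


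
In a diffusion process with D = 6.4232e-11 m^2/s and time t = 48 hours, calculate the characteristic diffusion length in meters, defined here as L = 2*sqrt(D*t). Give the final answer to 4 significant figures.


t = 48 hr = 172800 s
Diffusion length = 2*sqrt(D*t)
= 2*sqrt(6.4232e-11 * 172800)
= 6.663e-03 m


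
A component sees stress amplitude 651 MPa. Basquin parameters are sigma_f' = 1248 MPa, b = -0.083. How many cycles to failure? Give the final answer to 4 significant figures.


sigma_a = sigma_f' * (2*Nf)^b
2*Nf = (sigma_a / sigma_f')^(1/b)
2*Nf = (651 / 1248)^(1/-0.083)
2*Nf = 2542.28
Nf = 1271 cycles


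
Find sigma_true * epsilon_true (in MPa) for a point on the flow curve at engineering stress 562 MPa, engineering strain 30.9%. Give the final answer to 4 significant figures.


sigma_true = sigma_eng * (1 + epsilon_eng)
sigma_true = 562 * (1 + 0.309) = 735.658 MPa
epsilon_true = ln(1 + epsilon_eng)
epsilon_true = ln(1 + 0.309) = 0.269263
sigma_true * epsilon_true = 735.658 * 0.269263 = 198.1 MPa


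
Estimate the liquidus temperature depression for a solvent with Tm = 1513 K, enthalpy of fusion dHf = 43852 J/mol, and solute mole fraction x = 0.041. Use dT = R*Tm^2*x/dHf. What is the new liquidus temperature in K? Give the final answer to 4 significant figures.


dT = R*Tm^2*x / dHf
dT = 8.314 * 1513^2 * 0.041 / 43852
dT = 17.7944 K
T_new = 1513 - 17.7944 = 1495 K


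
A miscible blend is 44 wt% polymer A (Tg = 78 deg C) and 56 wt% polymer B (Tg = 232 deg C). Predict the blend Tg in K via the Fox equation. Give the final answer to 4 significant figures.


1/Tg = w1/Tg1 + w2/Tg2 (in Kelvin)
Tg1 = 351.15 K, Tg2 = 505.15 K
1/Tg = 0.44/351.15 + 0.56/505.15
Tg = 423.4 K


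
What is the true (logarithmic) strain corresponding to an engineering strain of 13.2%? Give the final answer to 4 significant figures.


epsilon_true = ln(1 + epsilon_eng)
epsilon_true = ln(1 + 0.132)
epsilon_true = 0.124


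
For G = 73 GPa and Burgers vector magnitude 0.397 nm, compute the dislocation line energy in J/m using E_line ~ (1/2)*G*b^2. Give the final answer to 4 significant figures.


E = G*b^2/2
b = 0.397 nm = 3.97e-10 m
G = 73 GPa = 7.3e+10 Pa
E = 0.5 * 7.3e+10 * (3.97e-10)^2
E = 5.753e-09 J/m


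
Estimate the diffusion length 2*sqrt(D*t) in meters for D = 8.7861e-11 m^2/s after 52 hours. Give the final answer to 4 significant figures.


t = 52 hr = 187200 s
Diffusion length = 2*sqrt(D*t)
= 2*sqrt(8.7861e-11 * 187200)
= 8.111e-03 m


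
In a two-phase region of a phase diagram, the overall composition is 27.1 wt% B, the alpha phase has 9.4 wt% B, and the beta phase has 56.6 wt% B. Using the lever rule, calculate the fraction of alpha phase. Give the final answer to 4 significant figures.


f_alpha = (C_beta - C0) / (C_beta - C_alpha)
f_alpha = (56.6 - 27.1) / (56.6 - 9.4)
f_alpha = 0.625


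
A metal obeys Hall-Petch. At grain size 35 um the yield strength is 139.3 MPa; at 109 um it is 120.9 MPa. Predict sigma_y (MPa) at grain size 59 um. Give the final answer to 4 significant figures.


sigma_y = sigma0 + k / sqrt(d)
1/sqrt(d1) = 1/sqrt(3.5e-05) = 169.031;  1/sqrt(d2) = 95.7826
k = (sigma1 - sigma2) / (1/sqrt(d1) - 1/sqrt(d2)) = (139.3 - 120.9) / (169.031 - 95.7826) = 0.251201 MPa*m^0.5
sigma0 = sigma1 - k/sqrt(d1) = 139.3 - 0.251201*169.031 = 96.8393 MPa
sigma_y(d3) = 96.8393 + 0.251201 / sqrt(5.9e-05) = 129.5 MPa


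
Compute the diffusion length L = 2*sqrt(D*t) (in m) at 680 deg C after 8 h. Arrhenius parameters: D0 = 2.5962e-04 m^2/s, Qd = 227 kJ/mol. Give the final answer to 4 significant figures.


Step 1: D = D0 * exp(-Qd/(R*T))
T = 953.15 K
D = 2.5962e-04 * exp(-227e3 / (8.314 * 953.15)) = 9.41473e-17 m^2/s
Step 2: L = 2*sqrt(D*t)
t = 8 h = 28800 s
L = 2*sqrt(9.41473e-17 * 28800) = 3.293e-06 m


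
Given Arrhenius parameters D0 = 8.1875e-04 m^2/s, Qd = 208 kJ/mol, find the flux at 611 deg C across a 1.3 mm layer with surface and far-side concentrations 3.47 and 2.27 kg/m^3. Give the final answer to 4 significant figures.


Step 1: D = D0 * exp(-Qd/(R*T))
T = 611 + 273.15 = 884.15 K
D = 8.1875e-04 * exp(-208e3 / (8.314 * 884.15)) = 4.21007e-16 m^2/s
Step 2: J = D * (C1 - C2) / dx
J = 4.21007e-16 * (3.47 - 2.27) / 1.3e-03
J = 3.886e-13 kg/(m^2*s)


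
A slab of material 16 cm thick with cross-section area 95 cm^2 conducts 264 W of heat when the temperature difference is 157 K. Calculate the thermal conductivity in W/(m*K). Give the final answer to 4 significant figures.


k = Q*L / (A*dT)
L = 0.16 m, A = 9.5e-03 m^2
k = 264 * 0.16 / (9.5e-03 * 157)
k = 28.32 W/(m*K)


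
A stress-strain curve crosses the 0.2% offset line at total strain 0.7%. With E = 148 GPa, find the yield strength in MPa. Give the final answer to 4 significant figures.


Offset strain = 0.002
Elastic strain at yield = total_strain - offset = 7e-03 - 0.002 = 5e-03
sigma_y = E * elastic_strain = 148000 * 5e-03
sigma_y = 740 MPa


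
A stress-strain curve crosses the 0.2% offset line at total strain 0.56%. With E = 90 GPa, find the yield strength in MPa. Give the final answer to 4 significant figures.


Offset strain = 0.002
Elastic strain at yield = total_strain - offset = 5.6e-03 - 0.002 = 3.6e-03
sigma_y = E * elastic_strain = 90000 * 3.6e-03
sigma_y = 324 MPa


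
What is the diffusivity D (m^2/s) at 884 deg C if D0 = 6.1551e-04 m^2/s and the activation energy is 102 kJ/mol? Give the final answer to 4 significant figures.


D = D0 * exp(-Qd / (R*T))
T = 1157.15 K
D = 6.1551e-04 * exp(-102e3 / (8.314 * 1157.15))
D = 1.53e-08 m^2/s


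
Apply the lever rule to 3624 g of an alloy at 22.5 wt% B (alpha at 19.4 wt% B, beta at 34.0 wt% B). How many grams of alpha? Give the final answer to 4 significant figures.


f_alpha = (C_beta - C0) / (C_beta - C_alpha)
f_alpha = (34.0 - 22.5) / (34.0 - 19.4) = 0.787671
m_alpha = f_alpha * m_total = 0.787671 * 3624 = 2855 g


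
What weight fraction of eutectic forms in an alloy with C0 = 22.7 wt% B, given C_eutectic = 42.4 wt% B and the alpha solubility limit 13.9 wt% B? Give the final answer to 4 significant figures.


f_primary = (C_e - C0) / (C_e - C_alpha_max)
f_primary = (42.4 - 22.7) / (42.4 - 13.9)
f_primary = 0.691228
f_eutectic = 1 - 0.691228 = 0.3088


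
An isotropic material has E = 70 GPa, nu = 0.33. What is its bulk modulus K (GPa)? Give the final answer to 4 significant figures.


K = E / (3*(1-2*nu))
K = 70 / (3*(1-2*0.33))
K = 68.63 GPa


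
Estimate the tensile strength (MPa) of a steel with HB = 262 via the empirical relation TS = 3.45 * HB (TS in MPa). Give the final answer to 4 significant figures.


TS (MPa) = 3.45 * HB
TS = 3.45 * 262
TS = 903.9 MPa


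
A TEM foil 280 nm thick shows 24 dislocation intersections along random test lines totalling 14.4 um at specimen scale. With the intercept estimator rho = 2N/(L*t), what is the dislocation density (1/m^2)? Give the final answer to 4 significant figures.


rho = 2N / (L * t)
L = 14.4 um = 1.44e-05 m, t = 280 nm = 2.8e-07 m
rho = 2 * 24 / (1.44e-05 * 2.8e-07)
rho = 1.19e+13 1/m^2


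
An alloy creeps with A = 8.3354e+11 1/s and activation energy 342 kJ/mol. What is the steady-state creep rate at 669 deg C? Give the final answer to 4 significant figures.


rate = A * exp(-Q / (R*T))
T = 669 + 273.15 = 942.15 K
rate = 8.3354e+11 * exp(-342e3 / (8.314 * 942.15))
rate = 9.101e-08 1/s


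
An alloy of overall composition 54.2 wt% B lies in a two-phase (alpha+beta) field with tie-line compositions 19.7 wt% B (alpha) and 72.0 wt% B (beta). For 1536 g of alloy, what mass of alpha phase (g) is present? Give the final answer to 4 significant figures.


f_alpha = (C_beta - C0) / (C_beta - C_alpha)
f_alpha = (72.0 - 54.2) / (72.0 - 19.7) = 0.340344
m_alpha = f_alpha * m_total = 0.340344 * 1536 = 522.8 g
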